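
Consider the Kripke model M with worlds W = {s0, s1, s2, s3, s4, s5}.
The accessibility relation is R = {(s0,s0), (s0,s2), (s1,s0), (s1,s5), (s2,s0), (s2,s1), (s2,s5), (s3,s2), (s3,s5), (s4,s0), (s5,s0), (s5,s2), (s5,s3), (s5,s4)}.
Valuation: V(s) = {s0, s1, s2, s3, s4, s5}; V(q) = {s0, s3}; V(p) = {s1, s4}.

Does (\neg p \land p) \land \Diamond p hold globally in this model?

No

Let φ = (\neg p \land p) \land \Diamond p. Evaluate φ at each world:
  s0 (successors {s0, s2}): φ is false.
  s1 (successors {s0, s5}): φ is false.
  s2 (successors {s0, s1, s5}): φ is false.
  s3 (successors {s2, s5}): φ is false.
  s4 (successors {s0}): φ is false.
  s5 (successors {s0, s2, s3, s4}): φ is false.
Detail at s0 (counterexample):
  At s0: \neg p \land p is false, \Diamond p is false, so (\neg p \land p) \land \Diamond p is false.
    At s0: \Diamond p requires p at some successor in {s0, s2}.
      At s0: p is false.
      At s2: p is false.
    So \Diamond p is false at s0.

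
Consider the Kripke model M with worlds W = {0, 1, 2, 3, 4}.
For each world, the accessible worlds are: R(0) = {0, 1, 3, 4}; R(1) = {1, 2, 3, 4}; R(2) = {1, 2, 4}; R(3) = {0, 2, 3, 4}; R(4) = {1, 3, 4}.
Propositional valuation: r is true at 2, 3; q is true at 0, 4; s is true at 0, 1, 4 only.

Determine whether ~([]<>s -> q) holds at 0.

Recall that []ψ holds at a world iff ψ holds at every accessible world, and <>ψ holds iff ψ holds at some accessible world.
At 0: []<>s -> q is true, so ~([]<>s -> q) is false.
  At 0: []<>s is true, q is true, so []<>s -> q is true.
    At 0: []<>s requires <>s at every successor {0, 1, 3, 4}.
      At 0: <>s is true.
      At 1: <>s is true.
      At 3: <>s is true.
      At 4: <>s is true.
    So []<>s is true at 0.

No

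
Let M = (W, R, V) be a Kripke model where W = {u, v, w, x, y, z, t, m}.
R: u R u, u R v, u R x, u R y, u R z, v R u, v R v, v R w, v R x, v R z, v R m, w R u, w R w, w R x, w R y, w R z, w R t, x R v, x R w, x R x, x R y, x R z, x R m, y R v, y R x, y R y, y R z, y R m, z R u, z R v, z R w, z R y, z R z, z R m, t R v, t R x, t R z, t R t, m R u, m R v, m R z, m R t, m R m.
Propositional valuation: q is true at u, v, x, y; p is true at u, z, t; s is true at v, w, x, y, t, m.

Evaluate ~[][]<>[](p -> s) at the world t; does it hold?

Yes

At t: [][]<>[](p -> s) is false, so ~[][]<>[](p -> s) is true.
  At t: [][]<>[](p -> s) requires []<>[](p -> s) at every successor {v, x, z, t}.
    []<>[](p -> s) fails at v, so [][]<>[](p -> s) is false at t.
      At v: []<>[](p -> s) requires <>[](p -> s) at every successor {u, v, w, x, z, m}.
        <>[](p -> s) fails at u, so []<>[](p -> s) is false at v.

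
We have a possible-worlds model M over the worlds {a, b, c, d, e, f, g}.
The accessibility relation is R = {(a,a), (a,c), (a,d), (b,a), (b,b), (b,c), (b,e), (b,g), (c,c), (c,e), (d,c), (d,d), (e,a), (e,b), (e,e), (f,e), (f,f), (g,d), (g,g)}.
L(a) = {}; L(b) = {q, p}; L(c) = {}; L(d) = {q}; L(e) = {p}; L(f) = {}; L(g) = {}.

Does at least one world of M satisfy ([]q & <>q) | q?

Yes

Let φ = ([]q & <>q) | q. Evaluate φ at each world:
  a (successors {a, c, d}): φ is false.
  b (successors {a, b, c, e, g}): φ is true.
  c (successors {c, e}): φ is false.
  d (successors {c, d}): φ is true.
  e (successors {a, b, e}): φ is false.
  f (successors {e, f}): φ is false.
  g (successors {d, g}): φ is false.
Detail at b (witness):
  At b: []q & <>q is false, q is true, so ([]q & <>q) | q is true.
    At b: []q is false, <>q is true, so []q & <>q is false.
      At b: []q requires q at every successor {a, b, c, e, g}.
        q fails at a, so []q is false at b.
      At b: <>q requires q at some successor in {a, b, c, e, g}.
        q holds at b, so <>q is true at b.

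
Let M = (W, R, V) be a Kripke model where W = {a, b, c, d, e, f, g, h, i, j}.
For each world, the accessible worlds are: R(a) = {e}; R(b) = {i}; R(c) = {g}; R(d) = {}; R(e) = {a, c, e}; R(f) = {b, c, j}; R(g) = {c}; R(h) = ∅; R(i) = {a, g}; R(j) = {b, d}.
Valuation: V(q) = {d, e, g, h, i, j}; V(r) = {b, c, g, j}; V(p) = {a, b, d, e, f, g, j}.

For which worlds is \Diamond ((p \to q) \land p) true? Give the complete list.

a, c, e, f, i, j

Let φ = \Diamond ((p \to q) \land p). Evaluate φ at each world:
  a (successors {e}): φ is true.
  b (successors {i}): φ is false.
  c (successors {g}): φ is true.
  d (successors ∅): φ is false.
  e (successors {a, c, e}): φ is true.
  f (successors {b, c, j}): φ is true.
  g (successors {c}): φ is false.
  h (successors ∅): φ is false.
  i (successors {a, g}): φ is true.
  j (successors {b, d}): φ is true.
For instance, at g:
  At g: \Diamond ((p \to q) \land p) requires (p \to q) \land p at some successor in {c}.
    At c: (p \to q) \land p is false.
  So \Diamond ((p \to q) \land p) is false at g.
Satisfying worlds: {a, c, e, f, i, j}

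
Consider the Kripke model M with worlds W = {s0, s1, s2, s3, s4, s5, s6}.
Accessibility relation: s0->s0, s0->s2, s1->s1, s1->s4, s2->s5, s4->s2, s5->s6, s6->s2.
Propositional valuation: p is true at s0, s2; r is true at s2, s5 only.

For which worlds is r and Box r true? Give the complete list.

s2

Let φ = r and Box r. Evaluate φ at each world:
  s0 (successors {s0, s2}): φ is false.
  s1 (successors {s1, s4}): φ is false.
  s2 (successors {s5}): φ is true.
  s3 (successors ∅): φ is false.
  s4 (successors {s2}): φ is false.
  s5 (successors {s6}): φ is false.
  s6 (successors {s2}): φ is false.
For instance, at s4:
  At s4: r is false, Box r is true, so r and Box r is false.
    At s4: Box r requires r at every successor {s2}.
      At s2: r is true.
    So Box r is true at s4.
Satisfying worlds: {s2}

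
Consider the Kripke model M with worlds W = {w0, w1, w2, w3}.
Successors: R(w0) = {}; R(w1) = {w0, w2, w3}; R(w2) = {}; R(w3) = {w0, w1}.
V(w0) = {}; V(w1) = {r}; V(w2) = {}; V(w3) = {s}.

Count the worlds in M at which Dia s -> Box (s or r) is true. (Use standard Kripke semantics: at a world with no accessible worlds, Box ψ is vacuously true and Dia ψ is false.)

3

Let φ = Dia s -> Box (s or r). Evaluate φ at each world:
  w0 (successors ∅): φ is true.
  w1 (successors {w0, w2, w3}): φ is false.
  w2 (successors ∅): φ is true.
  w3 (successors {w0, w1}): φ is true.
For instance, at w3:
  At w3: Dia s is false, Box (s or r) is false, so Dia s -> Box (s or r) is true.
    At w3: Dia s requires s at some successor in {w0, w1}.
      At w0: s is false.
      At w1: s is false.
    So Dia s is false at w3.
    At w3: Box (s or r) requires s or r at every successor {w0, w1}.
      s or r fails at w0, so Box (s or r) is false at w3.
Satisfying worlds: {w0, w2, w3}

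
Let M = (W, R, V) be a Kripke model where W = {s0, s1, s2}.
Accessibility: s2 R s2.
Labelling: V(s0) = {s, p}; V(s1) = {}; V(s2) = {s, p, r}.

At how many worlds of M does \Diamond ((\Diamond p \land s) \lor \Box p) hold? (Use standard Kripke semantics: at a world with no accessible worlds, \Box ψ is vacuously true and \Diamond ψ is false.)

Let φ = \Diamond ((\Diamond p \land s) \lor \Box p). Evaluate φ at each world:
  s0 (successors ∅): φ is false.
  s1 (successors ∅): φ is false.
  s2 (successors {s2}): φ is true.
For instance, at s2:
  At s2: \Diamond ((\Diamond p \land s) \lor \Box p) requires (\Diamond p \land s) \lor \Box p at some successor in {s2}.
    (\Diamond p \land s) \lor \Box p holds at s2, so \Diamond ((\Diamond p \land s) \lor \Box p) is true at s2.
      At s2: \Diamond p \land s is true, \Box p is true, so (\Diamond p \land s) \lor \Box p is true.
Satisfying worlds: {s2}

1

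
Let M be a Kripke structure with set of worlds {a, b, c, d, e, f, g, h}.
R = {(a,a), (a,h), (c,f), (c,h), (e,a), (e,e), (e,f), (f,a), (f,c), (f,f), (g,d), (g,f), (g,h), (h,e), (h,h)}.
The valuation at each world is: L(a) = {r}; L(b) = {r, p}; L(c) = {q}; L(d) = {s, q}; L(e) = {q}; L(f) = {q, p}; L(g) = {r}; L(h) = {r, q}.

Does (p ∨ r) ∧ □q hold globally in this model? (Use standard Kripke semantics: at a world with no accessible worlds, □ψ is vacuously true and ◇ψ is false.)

Let φ = (p ∨ r) ∧ □q. Evaluate φ at each world:
  a (successors {a, h}): φ is false.
  b (successors ∅): φ is true.
  c (successors {f, h}): φ is false.
  d (successors ∅): φ is false.
  e (successors {a, e, f}): φ is false.
  f (successors {a, c, f}): φ is false.
  g (successors {d, f, h}): φ is true.
  h (successors {e, h}): φ is true.
Detail at a (counterexample):
  At a: p ∨ r is true, □q is false, so (p ∨ r) ∧ □q is false.
    At a: □q requires q at every successor {a, h}.
      q fails at a, so □q is false at a.

No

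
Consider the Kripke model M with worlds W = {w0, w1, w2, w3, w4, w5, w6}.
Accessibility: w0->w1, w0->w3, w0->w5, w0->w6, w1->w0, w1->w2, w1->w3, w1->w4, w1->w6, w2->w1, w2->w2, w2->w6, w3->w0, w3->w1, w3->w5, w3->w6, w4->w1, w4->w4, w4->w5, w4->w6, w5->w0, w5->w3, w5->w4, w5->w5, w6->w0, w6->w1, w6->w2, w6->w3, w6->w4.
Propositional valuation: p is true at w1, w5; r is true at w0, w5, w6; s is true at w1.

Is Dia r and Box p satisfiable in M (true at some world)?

Recall that Box ψ holds at a world iff ψ holds at every accessible world, and Dia ψ holds iff ψ holds at some accessible world.
Let φ = Dia r and Box p. Evaluate φ at each world:
  w0 (successors {w1, w3, w5, w6}): φ is false.
  w1 (successors {w0, w2, w3, w4, w6}): φ is false.
  w2 (successors {w1, w2, w6}): φ is false.
  w3 (successors {w0, w1, w5, w6}): φ is false.
  w4 (successors {w1, w4, w5, w6}): φ is false.
  w5 (successors {w0, w3, w4, w5}): φ is false.
  w6 (successors {w0, w1, w2, w3, w4}): φ is false.
For instance, at w4:
  At w4: Dia r is true, Box p is false, so Dia r and Box p is false.
    At w4: Dia r requires r at some successor in {w1, w4, w5, w6}.
      r holds at w5, so Dia r is true at w4.
    At w4: Box p requires p at every successor {w1, w4, w5, w6}.
      p fails at w4, so Box p is false at w4.

No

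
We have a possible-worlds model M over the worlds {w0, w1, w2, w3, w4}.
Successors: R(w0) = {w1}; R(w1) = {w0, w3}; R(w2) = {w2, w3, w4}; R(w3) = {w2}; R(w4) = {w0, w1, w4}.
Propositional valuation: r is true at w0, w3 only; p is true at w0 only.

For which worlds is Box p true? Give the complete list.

Let φ = Box p. Evaluate φ at each world:
  w0 (successors {w1}): φ is false.
  w1 (successors {w0, w3}): φ is false.
  w2 (successors {w2, w3, w4}): φ is false.
  w3 (successors {w2}): φ is false.
  w4 (successors {w0, w1, w4}): φ is false.
For instance, at w3:
  At w3: Box p requires p at every successor {w2}.
    p fails at w2, so Box p is false at w3.
Satisfying worlds: none.

none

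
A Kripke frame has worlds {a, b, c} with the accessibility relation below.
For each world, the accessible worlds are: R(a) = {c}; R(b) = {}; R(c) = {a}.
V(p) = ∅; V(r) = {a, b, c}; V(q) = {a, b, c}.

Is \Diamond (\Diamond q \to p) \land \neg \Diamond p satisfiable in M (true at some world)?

Let φ = \Diamond (\Diamond q \to p) \land \neg \Diamond p. Evaluate φ at each world:
  a (successors {c}): φ is false.
  b (successors ∅): φ is false.
  c (successors {a}): φ is false.
For instance, at a:
  At a: \Diamond (\Diamond q \to p) is false, \neg \Diamond p is true, so \Diamond (\Diamond q \to p) \land \neg \Diamond p is false.
    At a: \Diamond (\Diamond q \to p) requires \Diamond q \to p at some successor in {c}.
      At c: \Diamond q \to p is false.
    So \Diamond (\Diamond q \to p) is false at a.
    At a: \Diamond p is false, so \neg \Diamond p is true.
      At a: \Diamond p requires p at some successor in {c}.
        At c: p is false.
      So \Diamond p is false at a.

No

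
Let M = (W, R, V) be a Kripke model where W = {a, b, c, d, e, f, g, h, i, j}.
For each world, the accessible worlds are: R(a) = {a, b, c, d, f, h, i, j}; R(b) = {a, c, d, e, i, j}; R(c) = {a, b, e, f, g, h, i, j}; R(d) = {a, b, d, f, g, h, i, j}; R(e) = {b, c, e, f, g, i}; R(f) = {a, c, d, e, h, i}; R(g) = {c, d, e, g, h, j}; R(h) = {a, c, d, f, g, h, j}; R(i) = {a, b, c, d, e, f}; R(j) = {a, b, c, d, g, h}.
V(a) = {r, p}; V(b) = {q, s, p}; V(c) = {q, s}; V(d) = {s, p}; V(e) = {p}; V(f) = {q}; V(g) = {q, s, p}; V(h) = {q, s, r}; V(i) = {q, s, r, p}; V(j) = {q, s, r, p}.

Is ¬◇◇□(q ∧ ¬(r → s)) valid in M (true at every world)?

Yes

Recall that □ψ holds at a world iff ψ holds at every accessible world, and ◇ψ holds iff ψ holds at some accessible world.
Let φ = ¬◇◇□(q ∧ ¬(r → s)). Evaluate φ at each world:
  a (successors {a, b, c, d, f, h, i, j}): φ is true.
  b (successors {a, c, d, e, i, j}): φ is true.
  c (successors {a, b, e, f, g, h, i, j}): φ is true.
  d (successors {a, b, d, f, g, h, i, j}): φ is true.
  e (successors {b, c, e, f, g, i}): φ is true.
  f (successors {a, c, d, e, h, i}): φ is true.
  g (successors {c, d, e, g, h, j}): φ is true.
  h (successors {a, c, d, f, g, h, j}): φ is true.
  i (successors {a, b, c, d, e, f}): φ is true.
  j (successors {a, b, c, d, g, h}): φ is true.
For instance, at j:
  At j: ◇◇□(q ∧ ¬(r → s)) is false, so ¬◇◇□(q ∧ ¬(r → s)) is true.
    At j: ◇◇□(q ∧ ¬(r → s)) requires ◇□(q ∧ ¬(r → s)) at some successor in {a, b, c, d, g, h}.
      At a: ◇□(q ∧ ¬(r → s)) is false.
      At b: ◇□(q ∧ ¬(r → s)) is false.
      At c: ◇□(q ∧ ¬(r → s)) is false.
      At d: ◇□(q ∧ ¬(r → s)) is false.
      At g: ◇□(q ∧ ¬(r → s)) is false.
      At h: ◇□(q ∧ ¬(r → s)) is false.
    So ◇◇□(q ∧ ¬(r → s)) is false at j.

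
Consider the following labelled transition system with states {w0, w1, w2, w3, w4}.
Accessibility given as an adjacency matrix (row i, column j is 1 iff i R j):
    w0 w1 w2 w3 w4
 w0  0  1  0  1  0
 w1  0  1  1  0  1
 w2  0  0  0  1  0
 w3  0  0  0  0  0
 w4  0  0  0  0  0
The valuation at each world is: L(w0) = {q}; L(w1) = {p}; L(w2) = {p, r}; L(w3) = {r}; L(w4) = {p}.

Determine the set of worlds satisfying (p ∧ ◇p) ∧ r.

none

Let φ = (p ∧ ◇p) ∧ r. Evaluate φ at each world:
  w0 (successors {w1, w3}): φ is false.
  w1 (successors {w1, w2, w4}): φ is false.
  w2 (successors {w3}): φ is false.
  w3 (successors ∅): φ is false.
  w4 (successors ∅): φ is false.
For instance, at w2:
  At w2: p ∧ ◇p is false, r is true, so (p ∧ ◇p) ∧ r is false.
    At w2: p is true, ◇p is false, so p ∧ ◇p is false.
      At w2: ◇p requires p at some successor in {w3}.
        At w3: p is false.
      So ◇p is false at w2.
Satisfying worlds: none.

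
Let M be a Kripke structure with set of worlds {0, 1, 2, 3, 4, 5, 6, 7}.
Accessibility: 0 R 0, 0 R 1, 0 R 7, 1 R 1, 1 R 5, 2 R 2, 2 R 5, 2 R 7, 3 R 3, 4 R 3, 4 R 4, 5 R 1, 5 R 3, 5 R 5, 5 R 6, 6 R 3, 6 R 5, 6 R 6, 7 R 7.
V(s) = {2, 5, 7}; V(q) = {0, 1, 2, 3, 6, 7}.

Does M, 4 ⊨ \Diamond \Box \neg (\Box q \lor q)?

No

At 4: \Diamond \Box \neg (\Box q \lor q) requires \Box \neg (\Box q \lor q) at some successor in {3, 4}.
  At 3: \Box \neg (\Box q \lor q) is false.
  At 4: \Box \neg (\Box q \lor q) is false.
So \Diamond \Box \neg (\Box q \lor q) is false at 4.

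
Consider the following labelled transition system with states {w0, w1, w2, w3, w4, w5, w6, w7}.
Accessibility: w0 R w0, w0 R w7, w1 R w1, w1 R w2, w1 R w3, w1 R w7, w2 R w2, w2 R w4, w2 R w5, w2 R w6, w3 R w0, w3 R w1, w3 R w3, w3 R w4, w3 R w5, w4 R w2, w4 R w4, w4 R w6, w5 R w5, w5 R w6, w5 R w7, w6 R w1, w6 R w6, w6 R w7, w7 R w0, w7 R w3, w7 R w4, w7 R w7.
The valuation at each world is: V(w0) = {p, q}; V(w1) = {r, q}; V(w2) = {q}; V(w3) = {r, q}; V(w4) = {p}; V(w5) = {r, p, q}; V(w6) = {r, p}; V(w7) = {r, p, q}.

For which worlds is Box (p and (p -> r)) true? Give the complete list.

w5

Recall that Box ψ holds at a world iff ψ holds at every accessible world, and Dia ψ holds iff ψ holds at some accessible world.
Let φ = Box (p and (p -> r)). Evaluate φ at each world:
  w0 (successors {w0, w7}): φ is false.
  w1 (successors {w1, w2, w3, w7}): φ is false.
  w2 (successors {w2, w4, w5, w6}): φ is false.
  w3 (successors {w0, w1, w3, w4, w5}): φ is false.
  w4 (successors {w2, w4, w6}): φ is false.
  w5 (successors {w5, w6, w7}): φ is true.
  w6 (successors {w1, w6, w7}): φ is false.
  w7 (successors {w0, w3, w4, w7}): φ is false.
For instance, at w6:
  At w6: Box (p and (p -> r)) requires p and (p -> r) at every successor {w1, w6, w7}.
    p and (p -> r) fails at w1, so Box (p and (p -> r)) is false at w6.
Satisfying worlds: {w5}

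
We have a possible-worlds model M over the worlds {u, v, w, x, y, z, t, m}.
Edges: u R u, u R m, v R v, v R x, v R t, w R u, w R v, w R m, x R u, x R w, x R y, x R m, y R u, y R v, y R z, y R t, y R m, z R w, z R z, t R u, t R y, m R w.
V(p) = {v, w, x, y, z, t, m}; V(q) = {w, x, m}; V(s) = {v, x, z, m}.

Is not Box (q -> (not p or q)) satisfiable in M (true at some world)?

Let φ = not Box (q -> (not p or q)). Evaluate φ at each world:
  u (successors {u, m}): φ is false.
  v (successors {v, x, t}): φ is false.
  w (successors {u, v, m}): φ is false.
  x (successors {u, w, y, m}): φ is false.
  y (successors {u, v, z, t, m}): φ is false.
  z (successors {w, z}): φ is false.
  t (successors {u, y}): φ is false.
  m (successors {w}): φ is false.
For instance, at t:
  At t: Box (q -> (not p or q)) is true, so not Box (q -> (not p or q)) is false.
    At t: Box (q -> (not p or q)) requires q -> (not p or q) at every successor {u, y}.
      At u: q -> (not p or q) is true.
      At y: q -> (not p or q) is true.
    So Box (q -> (not p or q)) is true at t.

No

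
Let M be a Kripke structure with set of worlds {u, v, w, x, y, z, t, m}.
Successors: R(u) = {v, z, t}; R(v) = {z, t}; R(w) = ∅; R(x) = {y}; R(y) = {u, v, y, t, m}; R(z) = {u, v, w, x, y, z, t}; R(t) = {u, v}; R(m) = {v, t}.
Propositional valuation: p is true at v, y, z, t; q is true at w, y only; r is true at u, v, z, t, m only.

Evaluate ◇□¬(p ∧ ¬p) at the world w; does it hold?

At w: no accessible worlds, so ◇□¬(p ∧ ¬p) is false.

No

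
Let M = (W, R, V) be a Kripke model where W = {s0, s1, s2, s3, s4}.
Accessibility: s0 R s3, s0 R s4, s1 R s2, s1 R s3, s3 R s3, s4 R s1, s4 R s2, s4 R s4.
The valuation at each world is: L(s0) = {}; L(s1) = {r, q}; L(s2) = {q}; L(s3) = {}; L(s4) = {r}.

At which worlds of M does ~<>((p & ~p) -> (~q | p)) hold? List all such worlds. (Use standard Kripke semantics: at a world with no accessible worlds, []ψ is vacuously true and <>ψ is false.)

s2

Let φ = ~<>((p & ~p) -> (~q | p)). Evaluate φ at each world:
  s0 (successors {s3, s4}): φ is false.
  s1 (successors {s2, s3}): φ is false.
  s2 (successors ∅): φ is true.
  s3 (successors {s3}): φ is false.
  s4 (successors {s1, s2, s4}): φ is false.
For instance, at s1:
  At s1: <>((p & ~p) -> (~q | p)) is true, so ~<>((p & ~p) -> (~q | p)) is false.
    At s1: <>((p & ~p) -> (~q | p)) requires (p & ~p) -> (~q | p) at some successor in {s2, s3}.
      (p & ~p) -> (~q | p) holds at s2, so <>((p & ~p) -> (~q | p)) is true at s1.
Satisfying worlds: {s2}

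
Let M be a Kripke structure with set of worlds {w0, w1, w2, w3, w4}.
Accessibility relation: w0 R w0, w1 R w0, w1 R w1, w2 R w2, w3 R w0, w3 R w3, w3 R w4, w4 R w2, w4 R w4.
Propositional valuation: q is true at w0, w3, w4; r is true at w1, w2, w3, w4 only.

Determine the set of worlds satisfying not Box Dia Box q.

Let φ = not Box Dia Box q. Evaluate φ at each world:
  w0 (successors {w0}): φ is false.
  w1 (successors {w0, w1}): φ is false.
  w2 (successors {w2}): φ is true.
  w3 (successors {w0, w3, w4}): φ is true.
  w4 (successors {w2, w4}): φ is true.
For instance, at w0:
  At w0: Box Dia Box q is true, so not Box Dia Box q is false.
    At w0: Box Dia Box q requires Dia Box q at every successor {w0}.
      At w0: Dia Box q is true.
    So Box Dia Box q is true at w0.
Satisfying worlds: {w2, w3, w4}

w2, w3, w4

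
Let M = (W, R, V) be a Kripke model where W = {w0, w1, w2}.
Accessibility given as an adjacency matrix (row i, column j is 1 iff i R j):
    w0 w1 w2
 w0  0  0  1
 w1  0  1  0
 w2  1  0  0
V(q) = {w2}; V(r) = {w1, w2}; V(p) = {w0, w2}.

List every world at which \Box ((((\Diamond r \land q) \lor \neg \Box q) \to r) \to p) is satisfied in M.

Let φ = \Box ((((\Diamond r \land q) \lor \neg \Box q) \to r) \to p). Evaluate φ at each world:
  w0 (successors {w2}): φ is true.
  w1 (successors {w1}): φ is false.
  w2 (successors {w0}): φ is true.
For instance, at w2:
  At w2: \Box ((((\Diamond r \land q) \lor \neg \Box q) \to r) \to p) requires (((\Diamond r \land q) \lor \neg \Box q) \to r) \to p at every successor {w0}.
      At w0: ((\Diamond r \land q) \lor \neg \Box q) \to r is true, p is true, so (((\Diamond r \land q) \lor \neg \Box q) \to r) \to p is true.
  So \Box ((((\Diamond r \land q) \lor \neg \Box q) \to r) \to p) is true at w2.
Satisfying worlds: {w0, w2}

w0, w2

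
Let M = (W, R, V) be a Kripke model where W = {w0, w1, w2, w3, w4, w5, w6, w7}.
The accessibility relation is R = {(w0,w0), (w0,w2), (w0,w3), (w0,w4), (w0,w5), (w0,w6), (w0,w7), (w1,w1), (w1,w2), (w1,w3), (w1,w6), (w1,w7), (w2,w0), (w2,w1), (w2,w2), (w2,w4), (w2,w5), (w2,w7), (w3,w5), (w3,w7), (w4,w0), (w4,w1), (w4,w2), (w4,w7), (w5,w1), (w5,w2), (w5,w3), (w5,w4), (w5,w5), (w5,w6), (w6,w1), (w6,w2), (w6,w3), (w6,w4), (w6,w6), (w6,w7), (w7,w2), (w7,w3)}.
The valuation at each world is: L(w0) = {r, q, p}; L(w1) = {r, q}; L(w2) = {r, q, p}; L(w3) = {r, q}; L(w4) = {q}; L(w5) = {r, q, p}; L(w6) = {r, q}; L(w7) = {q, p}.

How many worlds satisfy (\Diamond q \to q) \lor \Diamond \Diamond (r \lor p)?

Let φ = (\Diamond q \to q) \lor \Diamond \Diamond (r \lor p). Evaluate φ at each world:
  w0 (successors {w0, w2, w3, w4, w5, w6, w7}): φ is true.
  w1 (successors {w1, w2, w3, w6, w7}): φ is true.
  w2 (successors {w0, w1, w2, w4, w5, w7}): φ is true.
  w3 (successors {w5, w7}): φ is true.
  w4 (successors {w0, w1, w2, w7}): φ is true.
  w5 (successors {w1, w2, w3, w4, w5, w6}): φ is true.
  w6 (successors {w1, w2, w3, w4, w6, w7}): φ is true.
  w7 (successors {w2, w3}): φ is true.
For instance, at w6:
  At w6: \Diamond q \to q is true, \Diamond \Diamond (r \lor p) is true, so (\Diamond q \to q) \lor \Diamond \Diamond (r \lor p) is true.
    At w6: \Diamond q is true, q is true, so \Diamond q \to q is true.
      At w6: \Diamond q requires q at some successor in {w1, w2, w3, w4, w6, w7}.
        q holds at w1, so \Diamond q is true at w6.
    At w6: \Diamond \Diamond (r \lor p) requires \Diamond (r \lor p) at some successor in {w1, w2, w3, w4, w6, w7}.
      \Diamond (r \lor p) holds at w1, so \Diamond \Diamond (r \lor p) is true at w6.
Satisfying worlds: {w0, w1, w2, w3, w4, w5, w6, w7}

8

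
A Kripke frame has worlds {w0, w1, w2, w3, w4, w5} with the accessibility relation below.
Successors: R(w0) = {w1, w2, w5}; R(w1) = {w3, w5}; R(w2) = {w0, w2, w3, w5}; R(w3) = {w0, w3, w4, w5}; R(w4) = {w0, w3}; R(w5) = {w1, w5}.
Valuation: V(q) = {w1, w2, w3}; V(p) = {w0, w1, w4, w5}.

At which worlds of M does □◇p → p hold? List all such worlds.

Let φ = □◇p → p. Evaluate φ at each world:
  w0 (successors {w1, w2, w5}): φ is true.
  w1 (successors {w3, w5}): φ is true.
  w2 (successors {w0, w2, w3, w5}): φ is false.
  w3 (successors {w0, w3, w4, w5}): φ is false.
  w4 (successors {w0, w3}): φ is true.
  w5 (successors {w1, w5}): φ is true.
For instance, at w3:
  At w3: □◇p is true, p is false, so □◇p → p is false.
    At w3: □◇p requires ◇p at every successor {w0, w3, w4, w5}.
      At w0: ◇p is true.
      At w3: ◇p is true.
      At w4: ◇p is true.
      At w5: ◇p is true.
    So □◇p is true at w3.
Satisfying worlds: {w0, w1, w4, w5}

w0, w1, w4, w5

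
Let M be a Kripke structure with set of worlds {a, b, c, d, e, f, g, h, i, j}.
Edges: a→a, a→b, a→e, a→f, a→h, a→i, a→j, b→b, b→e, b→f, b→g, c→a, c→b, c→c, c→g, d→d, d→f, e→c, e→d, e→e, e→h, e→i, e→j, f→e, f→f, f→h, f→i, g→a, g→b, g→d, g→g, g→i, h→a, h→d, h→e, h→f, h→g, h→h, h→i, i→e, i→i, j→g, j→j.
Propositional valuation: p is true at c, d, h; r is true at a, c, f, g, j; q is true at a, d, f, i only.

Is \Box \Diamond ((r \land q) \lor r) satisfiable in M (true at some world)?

Yes

Let φ = \Box \Diamond ((r \land q) \lor r). Evaluate φ at each world:
  a (successors {a, b, e, f, h, i, j}): φ is false.
  b (successors {b, e, f, g}): φ is true.
  c (successors {a, b, c, g}): φ is true.
  d (successors {d, f}): φ is true.
  e (successors {c, d, e, h, i, j}): φ is false.
  f (successors {e, f, h, i}): φ is false.
  g (successors {a, b, d, g, i}): φ is false.
  h (successors {a, d, e, f, g, h, i}): φ is false.
  i (successors {e, i}): φ is false.
  j (successors {g, j}): φ is true.
Detail at b (witness):
  At b: \Box \Diamond ((r \land q) \lor r) requires \Diamond ((r \land q) \lor r) at every successor {b, e, f, g}.
    At b: \Diamond ((r \land q) \lor r) is true.
    At e: \Diamond ((r \land q) \lor r) is true.
    At f: \Diamond ((r \land q) \lor r) is true.
    At g: \Diamond ((r \land q) \lor r) is true.
  So \Box \Diamond ((r \land q) \lor r) is true at b.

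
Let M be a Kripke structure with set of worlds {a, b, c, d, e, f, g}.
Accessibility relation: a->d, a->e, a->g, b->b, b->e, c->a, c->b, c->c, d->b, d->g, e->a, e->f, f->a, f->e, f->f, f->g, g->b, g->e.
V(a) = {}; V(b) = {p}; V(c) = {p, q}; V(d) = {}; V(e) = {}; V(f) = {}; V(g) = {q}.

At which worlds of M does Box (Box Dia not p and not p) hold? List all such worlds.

Recall that Box ψ holds at a world iff ψ holds at every accessible world, and Dia ψ holds iff ψ holds at some accessible world.
Let φ = Box (Box Dia not p and not p). Evaluate φ at each world:
  a (successors {d, e, g}): φ is true.
  b (successors {b, e}): φ is false.
  c (successors {a, b, c}): φ is false.
  d (successors {b, g}): φ is false.
  e (successors {a, f}): φ is true.
  f (successors {a, e, f, g}): φ is true.
  g (successors {b, e}): φ is false.
For instance, at a:
  At a: Box (Box Dia not p and not p) requires Box Dia not p and not p at every successor {d, e, g}.
      At d: Box Dia not p is true, not p is true, so Box Dia not p and not p is true.
      At e: Box Dia not p is true, not p is true, so Box Dia not p and not p is true.
      At g: Box Dia not p is true, not p is true, so Box Dia not p and not p is true.
  So Box (Box Dia not p and not p) is true at a.
Satisfying worlds: {a, e, f}

a, e, f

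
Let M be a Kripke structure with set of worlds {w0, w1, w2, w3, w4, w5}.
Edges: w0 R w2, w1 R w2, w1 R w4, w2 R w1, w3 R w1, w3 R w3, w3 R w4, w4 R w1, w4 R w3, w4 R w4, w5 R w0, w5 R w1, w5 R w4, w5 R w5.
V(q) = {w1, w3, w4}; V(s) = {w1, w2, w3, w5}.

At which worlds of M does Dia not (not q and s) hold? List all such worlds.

w1, w2, w3, w4, w5

Let φ = Dia not (not q and s). Evaluate φ at each world:
  w0 (successors {w2}): φ is false.
  w1 (successors {w2, w4}): φ is true.
  w2 (successors {w1}): φ is true.
  w3 (successors {w1, w3, w4}): φ is true.
  w4 (successors {w1, w3, w4}): φ is true.
  w5 (successors {w0, w1, w4, w5}): φ is true.
For instance, at w1:
  At w1: Dia not (not q and s) requires not (not q and s) at some successor in {w2, w4}.
    not (not q and s) holds at w4, so Dia not (not q and s) is true at w1.
Satisfying worlds: {w1, w2, w3, w4, w5}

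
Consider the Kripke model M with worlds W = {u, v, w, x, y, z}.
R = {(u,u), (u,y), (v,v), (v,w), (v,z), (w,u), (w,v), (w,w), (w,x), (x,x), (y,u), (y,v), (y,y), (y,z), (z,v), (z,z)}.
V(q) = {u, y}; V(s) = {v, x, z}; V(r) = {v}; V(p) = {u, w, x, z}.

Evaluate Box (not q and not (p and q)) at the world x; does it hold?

Yes

At x: Box (not q and not (p and q)) requires not q and not (p and q) at every successor {x}.
  At x: not q and not (p and q) is true.
So Box (not q and not (p and q)) is true at x.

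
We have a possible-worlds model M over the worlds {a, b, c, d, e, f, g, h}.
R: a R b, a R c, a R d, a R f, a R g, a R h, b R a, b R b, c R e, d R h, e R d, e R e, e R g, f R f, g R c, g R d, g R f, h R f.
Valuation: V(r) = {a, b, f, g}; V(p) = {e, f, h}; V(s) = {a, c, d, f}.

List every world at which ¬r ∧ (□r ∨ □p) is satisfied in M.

c, d, h

Recall that □ψ holds at a world iff ψ holds at every accessible world, and ◇ψ holds iff ψ holds at some accessible world.
Let φ = ¬r ∧ (□r ∨ □p). Evaluate φ at each world:
  a (successors {b, c, d, f, g, h}): φ is false.
  b (successors {a, b}): φ is false.
  c (successors {e}): φ is true.
  d (successors {h}): φ is true.
  e (successors {d, e, g}): φ is false.
  f (successors {f}): φ is false.
  g (successors {c, d, f}): φ is false.
  h (successors {f}): φ is true.
For instance, at g:
  At g: ¬r is false, □r ∨ □p is false, so ¬r ∧ (□r ∨ □p) is false.
    At g: □r is false, □p is false, so □r ∨ □p is false.
      At g: □r requires r at every successor {c, d, f}.
        r fails at c, so □r is false at g.
      At g: □p requires p at every successor {c, d, f}.
        p fails at c, so □p is false at g.
Satisfying worlds: {c, d, h}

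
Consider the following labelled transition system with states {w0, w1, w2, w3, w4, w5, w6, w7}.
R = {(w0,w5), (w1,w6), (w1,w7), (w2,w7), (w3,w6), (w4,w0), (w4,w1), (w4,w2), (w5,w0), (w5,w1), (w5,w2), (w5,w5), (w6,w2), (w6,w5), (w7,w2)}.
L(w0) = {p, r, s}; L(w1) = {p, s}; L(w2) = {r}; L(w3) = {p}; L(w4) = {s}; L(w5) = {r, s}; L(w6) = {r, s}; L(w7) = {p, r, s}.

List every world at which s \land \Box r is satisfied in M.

w0, w1, w6, w7

Let φ = s \land \Box r. Evaluate φ at each world:
  w0 (successors {w5}): φ is true.
  w1 (successors {w6, w7}): φ is true.
  w2 (successors {w7}): φ is false.
  w3 (successors {w6}): φ is false.
  w4 (successors {w0, w1, w2}): φ is false.
  w5 (successors {w0, w1, w2, w5}): φ is false.
  w6 (successors {w2, w5}): φ is true.
  w7 (successors {w2}): φ is true.
For instance, at w6:
  At w6: s is true, \Box r is true, so s \land \Box r is true.
    At w6: \Box r requires r at every successor {w2, w5}.
      At w2: r is true.
      At w5: r is true.
    So \Box r is true at w6.
Satisfying worlds: {w0, w1, w6, w7}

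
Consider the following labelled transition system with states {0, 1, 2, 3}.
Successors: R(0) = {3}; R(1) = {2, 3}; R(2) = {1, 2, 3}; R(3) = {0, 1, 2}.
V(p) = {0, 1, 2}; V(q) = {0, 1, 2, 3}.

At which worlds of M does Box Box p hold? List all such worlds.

Let φ = Box Box p. Evaluate φ at each world:
  0 (successors {3}): φ is true.
  1 (successors {2, 3}): φ is false.
  2 (successors {1, 2, 3}): φ is false.
  3 (successors {0, 1, 2}): φ is false.
For instance, at 0:
  At 0: Box Box p requires Box p at every successor {3}.
      At 3: Box p requires p at every successor {0, 1, 2}.
        At 0: p is true.
        At 1: p is true.
        At 2: p is true.
      So Box p is true at 3.
  So Box Box p is true at 0.
Satisfying worlds: {0}

0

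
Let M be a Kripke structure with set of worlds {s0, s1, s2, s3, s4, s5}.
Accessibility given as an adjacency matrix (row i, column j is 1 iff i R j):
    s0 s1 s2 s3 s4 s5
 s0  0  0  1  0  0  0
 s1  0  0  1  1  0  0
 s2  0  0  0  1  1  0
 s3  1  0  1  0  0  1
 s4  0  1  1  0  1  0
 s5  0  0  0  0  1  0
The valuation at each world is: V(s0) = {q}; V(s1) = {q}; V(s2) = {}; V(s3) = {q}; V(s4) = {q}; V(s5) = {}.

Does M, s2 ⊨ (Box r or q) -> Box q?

Recall that Box ψ holds at a world iff ψ holds at every accessible world, and Dia ψ holds iff ψ holds at some accessible world.
At s2: Box r or q is false, Box q is true, so (Box r or q) -> Box q is true.
  At s2: Box r is false, q is false, so Box r or q is false.
    At s2: Box r requires r at every successor {s3, s4}.
      r fails at s3, so Box r is false at s2.
  At s2: Box q requires q at every successor {s3, s4}.
    At s3: q is true.
    At s4: q is true.
  So Box q is true at s2.

Yes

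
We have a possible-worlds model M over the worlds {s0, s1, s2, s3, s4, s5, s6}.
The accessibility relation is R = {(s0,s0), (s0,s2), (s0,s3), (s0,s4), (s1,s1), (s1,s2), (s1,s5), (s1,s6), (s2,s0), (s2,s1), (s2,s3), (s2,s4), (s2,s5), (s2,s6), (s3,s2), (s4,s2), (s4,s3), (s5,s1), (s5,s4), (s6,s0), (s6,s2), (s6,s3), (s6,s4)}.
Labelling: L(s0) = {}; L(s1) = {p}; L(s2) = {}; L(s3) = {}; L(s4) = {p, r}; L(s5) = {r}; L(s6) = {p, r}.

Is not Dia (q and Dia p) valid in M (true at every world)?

Yes

Let φ = not Dia (q and Dia p). Evaluate φ at each world:
  s0 (successors {s0, s2, s3, s4}): φ is true.
  s1 (successors {s1, s2, s5, s6}): φ is true.
  s2 (successors {s0, s1, s3, s4, s5, s6}): φ is true.
  s3 (successors {s2}): φ is true.
  s4 (successors {s2, s3}): φ is true.
  s5 (successors {s1, s4}): φ is true.
  s6 (successors {s0, s2, s3, s4}): φ is true.
For instance, at s6:
  At s6: Dia (q and Dia p) is false, so not Dia (q and Dia p) is true.
    At s6: Dia (q and Dia p) requires q and Dia p at some successor in {s0, s2, s3, s4}.
      At s0: q and Dia p is false.
      At s2: q and Dia p is false.
      At s3: q and Dia p is false.
      At s4: q and Dia p is false.
    So Dia (q and Dia p) is false at s6.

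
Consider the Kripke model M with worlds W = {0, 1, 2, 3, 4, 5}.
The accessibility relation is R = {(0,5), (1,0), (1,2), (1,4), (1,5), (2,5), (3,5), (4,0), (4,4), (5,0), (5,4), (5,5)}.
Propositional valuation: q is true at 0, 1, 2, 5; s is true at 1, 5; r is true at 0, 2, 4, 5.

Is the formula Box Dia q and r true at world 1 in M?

At 1: Box Dia q is true, r is false, so Box Dia q and r is false.
  At 1: Box Dia q requires Dia q at every successor {0, 2, 4, 5}.
    At 0: Dia q is true.
    At 2: Dia q is true.
    At 4: Dia q is true.
    At 5: Dia q is true.
  So Box Dia q is true at 1.

No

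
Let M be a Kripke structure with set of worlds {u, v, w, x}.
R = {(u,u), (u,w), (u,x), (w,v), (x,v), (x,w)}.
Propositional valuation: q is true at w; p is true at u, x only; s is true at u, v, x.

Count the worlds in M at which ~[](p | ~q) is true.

2

Let φ = ~[](p | ~q). Evaluate φ at each world:
  u (successors {u, w, x}): φ is true.
  v (successors ∅): φ is false.
  w (successors {v}): φ is false.
  x (successors {v, w}): φ is true.
For instance, at x:
  At x: [](p | ~q) is false, so ~[](p | ~q) is true.
    At x: [](p | ~q) requires p | ~q at every successor {v, w}.
      p | ~q fails at w, so [](p | ~q) is false at x.
Satisfying worlds: {u, x}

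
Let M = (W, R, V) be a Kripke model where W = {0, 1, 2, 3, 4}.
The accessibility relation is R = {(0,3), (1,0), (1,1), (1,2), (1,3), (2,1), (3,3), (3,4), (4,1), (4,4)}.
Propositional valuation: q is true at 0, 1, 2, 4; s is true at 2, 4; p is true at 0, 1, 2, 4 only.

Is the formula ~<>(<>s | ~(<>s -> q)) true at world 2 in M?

No

At 2: <>(<>s | ~(<>s -> q)) is true, so ~<>(<>s | ~(<>s -> q)) is false.
  At 2: <>(<>s | ~(<>s -> q)) requires <>s | ~(<>s -> q) at some successor in {1}.
    <>s | ~(<>s -> q) holds at 1, so <>(<>s | ~(<>s -> q)) is true at 2.
      At 1: <>s is true, ~(<>s -> q) is false, so <>s | ~(<>s -> q) is true.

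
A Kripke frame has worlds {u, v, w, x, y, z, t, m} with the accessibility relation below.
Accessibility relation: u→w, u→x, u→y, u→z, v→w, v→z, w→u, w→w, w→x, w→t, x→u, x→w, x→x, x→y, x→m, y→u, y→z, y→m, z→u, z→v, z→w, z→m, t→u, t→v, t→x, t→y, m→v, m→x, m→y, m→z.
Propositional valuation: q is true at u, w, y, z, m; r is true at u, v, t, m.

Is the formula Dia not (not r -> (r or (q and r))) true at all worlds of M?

Yes

Recall that Dia ψ holds at a world iff ψ holds at some accessible world.
Let φ = Dia not (not r -> (r or (q and r))). Evaluate φ at each world:
  u (successors {w, x, y, z}): φ is true.
  v (successors {w, z}): φ is true.
  w (successors {u, w, x, t}): φ is true.
  x (successors {u, w, x, y, m}): φ is true.
  y (successors {u, z, m}): φ is true.
  z (successors {u, v, w, m}): φ is true.
  t (successors {u, v, x, y}): φ is true.
  m (successors {v, x, y, z}): φ is true.
For instance, at w:
  At w: Dia not (not r -> (r or (q and r))) requires not (not r -> (r or (q and r))) at some successor in {u, w, x, t}.
    not (not r -> (r or (q and r))) holds at w, so Dia not (not r -> (r or (q and r))) is true at w.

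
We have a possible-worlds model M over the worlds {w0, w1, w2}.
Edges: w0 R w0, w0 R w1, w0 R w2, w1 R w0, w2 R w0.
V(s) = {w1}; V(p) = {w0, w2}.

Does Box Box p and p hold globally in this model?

Let φ = Box Box p and p. Evaluate φ at each world:
  w0 (successors {w0, w1, w2}): φ is false.
  w1 (successors {w0}): φ is false.
  w2 (successors {w0}): φ is false.
Detail at w0 (counterexample):
  At w0: Box Box p is false, p is true, so Box Box p and p is false.
    At w0: Box Box p requires Box p at every successor {w0, w1, w2}.
      Box p fails at w0, so Box Box p is false at w0.

No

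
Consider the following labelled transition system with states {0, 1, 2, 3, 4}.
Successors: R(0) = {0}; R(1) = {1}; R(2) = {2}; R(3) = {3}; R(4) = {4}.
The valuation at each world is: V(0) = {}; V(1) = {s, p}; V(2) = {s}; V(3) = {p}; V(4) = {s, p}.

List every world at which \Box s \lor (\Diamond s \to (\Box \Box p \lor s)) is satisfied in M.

Recall that \Box ψ holds at a world iff ψ holds at every accessible world, and \Diamond ψ holds iff ψ holds at some accessible world.
Let φ = \Box s \lor (\Diamond s \to (\Box \Box p \lor s)). Evaluate φ at each world:
  0 (successors {0}): φ is true.
  1 (successors {1}): φ is true.
  2 (successors {2}): φ is true.
  3 (successors {3}): φ is true.
  4 (successors {4}): φ is true.
For instance, at 1:
  At 1: \Box s is true, \Diamond s \to (\Box \Box p \lor s) is true, so \Box s \lor (\Diamond s \to (\Box \Box p \lor s)) is true.
    At 1: \Box s requires s at every successor {1}.
      At 1: s is true.
    So \Box s is true at 1.
    At 1: \Diamond s is true, \Box \Box p \lor s is true, so \Diamond s \to (\Box \Box p \lor s) is true.
      At 1: \Diamond s requires s at some successor in {1}.
        s holds at 1, so \Diamond s is true at 1.
      At 1: \Box \Box p is true, s is true, so \Box \Box p \lor s is true.
Satisfying worlds: {0, 1, 2, 3, 4}

0, 1, 2, 3, 4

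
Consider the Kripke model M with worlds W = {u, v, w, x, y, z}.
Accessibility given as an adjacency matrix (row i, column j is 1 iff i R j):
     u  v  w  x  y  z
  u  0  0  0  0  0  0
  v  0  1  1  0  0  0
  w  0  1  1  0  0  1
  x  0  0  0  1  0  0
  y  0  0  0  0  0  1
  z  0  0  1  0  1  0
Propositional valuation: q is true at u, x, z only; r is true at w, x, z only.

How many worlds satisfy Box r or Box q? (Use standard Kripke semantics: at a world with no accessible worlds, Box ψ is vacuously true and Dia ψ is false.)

3

Let φ = Box r or Box q. Evaluate φ at each world:
  u (successors ∅): φ is true.
  v (successors {v, w}): φ is false.
  w (successors {v, w, z}): φ is false.
  x (successors {x}): φ is true.
  y (successors {z}): φ is true.
  z (successors {w, y}): φ is false.
For instance, at v:
  At v: Box r is false, Box q is false, so Box r or Box q is false.
    At v: Box r requires r at every successor {v, w}.
      r fails at v, so Box r is false at v.
    At v: Box q requires q at every successor {v, w}.
      q fails at v, so Box q is false at v.
Satisfying worlds: {u, x, y}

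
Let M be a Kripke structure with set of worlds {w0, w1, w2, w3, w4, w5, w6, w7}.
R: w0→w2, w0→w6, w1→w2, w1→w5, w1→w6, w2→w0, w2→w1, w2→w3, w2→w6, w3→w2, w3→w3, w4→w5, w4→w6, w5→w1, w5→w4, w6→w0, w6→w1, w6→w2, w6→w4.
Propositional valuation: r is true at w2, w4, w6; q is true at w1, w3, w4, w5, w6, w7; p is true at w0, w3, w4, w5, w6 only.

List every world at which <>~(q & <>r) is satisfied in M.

Recall that <>ψ holds at a world iff ψ holds at some accessible world.
Let φ = <>~(q & <>r). Evaluate φ at each world:
  w0 (successors {w2, w6}): φ is true.
  w1 (successors {w2, w5, w6}): φ is true.
  w2 (successors {w0, w1, w3, w6}): φ is true.
  w3 (successors {w2, w3}): φ is true.
  w4 (successors {w5, w6}): φ is false.
  w5 (successors {w1, w4}): φ is false.
  w6 (successors {w0, w1, w2, w4}): φ is true.
  w7 (successors ∅): φ is false.
For instance, at w5:
  At w5: <>~(q & <>r) requires ~(q & <>r) at some successor in {w1, w4}.
    At w1: ~(q & <>r) is false.
    At w4: ~(q & <>r) is false.
  So <>~(q & <>r) is false at w5.
Satisfying worlds: {w0, w1, w2, w3, w6}

w0, w1, w2, w3, w6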